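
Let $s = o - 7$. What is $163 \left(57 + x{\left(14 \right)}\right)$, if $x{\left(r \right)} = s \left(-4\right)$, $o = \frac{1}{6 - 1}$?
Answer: $\frac{68623}{5} \approx 13725.0$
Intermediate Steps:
$o = \frac{1}{5} \approx 0.2$
$s = - \frac{34}{5}$ ($s = \frac{1}{5} - 7 = - \frac{34}{5} \approx -6.8$)
$x{\left(r \right)} = \frac{136}{5}$ ($x{\left(r \right)} = \left(- \frac{34}{5}\right) \left(-4\right) = \frac{136}{5}$)
$163 \left(57 + x{\left(14 \right)}\right) = 163 \left(57 + \frac{136}{5}\right) = 163 \cdot \frac{421}{5} = \frac{68623}{5}$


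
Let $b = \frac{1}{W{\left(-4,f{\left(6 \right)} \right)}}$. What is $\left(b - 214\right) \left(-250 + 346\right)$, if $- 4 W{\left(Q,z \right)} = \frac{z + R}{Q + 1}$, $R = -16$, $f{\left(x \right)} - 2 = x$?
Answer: $-20688$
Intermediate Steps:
$f{\left(x \right)} = 2 + x$
$W{\left(Q,z \right)} = - \frac{-16 + z}{4 \left(1 + Q\right)}$ ($W{\left(Q,z \right)} = - \frac{\left(z - 16\right) \frac{1}{Q + 1}}{4} = - \frac{\left(-16 + z\right) \frac{1}{1 + Q}}{4} = - \frac{\frac{1}{1 + Q} \left(-16 + z\right)}{4} = - \frac{-16 + z}{4 \left(1 + Q\right)}$)
$b = - \frac{3}{2}$ ($b = \frac{1}{\frac{1}{4} \frac{1}{1 - 4} \left(16 - \left(2 + 6\right)\right)} = \frac{1}{\frac{1}{4} \frac{1}{-3} \left(16 - 8\right)} = \frac{1}{\frac{1}{4} \left(- \frac{1}{3}\right) \left(16 - 8\right)} = \frac{1}{\frac{1}{4} \left(- \frac{1}{3}\right) 8} = \frac{1}{- \frac{2}{3}} = - \frac{3}{2} \approx -1.5$)
$\left(b - 214\right) \left(-250 + 346\right) = \left(- \frac{3}{2} - 214\right) \left(-250 + 346\right) = \left(- \frac{431}{2}\right) 96 = -20688$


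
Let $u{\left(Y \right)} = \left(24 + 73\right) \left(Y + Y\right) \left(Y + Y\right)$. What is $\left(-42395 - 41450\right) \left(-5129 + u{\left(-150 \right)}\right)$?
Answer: $-731536808995$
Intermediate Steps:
$u{\left(Y \right)} = 388 Y^{2}$ ($u{\left(Y \right)} = 97 \cdot 2 Y 2 Y = 194 Y 2 Y = 388 Y^{2}$)
$\left(-42395 - 41450\right) \left(-5129 + u{\left(-150 \right)}\right) = \left(-42395 - 41450\right) \left(-5129 + 388 \left(-150\right)^{2}\right) = - 83845 \left(-5129 + 388 \cdot 22500\right) = - 83845 \left(-5129 + 8730000\right) = \left(-83845\right) 8724871 = -731536808995$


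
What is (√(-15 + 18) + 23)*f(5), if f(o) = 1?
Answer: 23 + √3 ≈ 24.732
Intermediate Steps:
(√(-15 + 18) + 23)*f(5) = (√(-15 + 18) + 23)*1 = (√3 + 23)*1 = (23 + √3)*1 = 23 + √3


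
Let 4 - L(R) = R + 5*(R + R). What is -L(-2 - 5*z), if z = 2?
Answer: -136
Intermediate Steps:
L(R) = 4 - 11*R (L(R) = 4 - (R + 5*(R + R)) = 4 - (R + 5*(2*R)) = 4 - (R + 10*R) = 4 - 11*R)
-L(-2 - 5*z) = -(4 - 11*(-2 - 5*2)) = -(4 - 11*(-2 - 10)) = -(4 - 11*(-12)) = -(4 + 132) = -1*136 = -136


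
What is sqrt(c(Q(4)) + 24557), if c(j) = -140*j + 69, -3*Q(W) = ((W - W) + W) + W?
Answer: sqrt(224994)/3 ≈ 158.11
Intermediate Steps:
Q(W) = -2*W/3 (Q(W) = -(((W - W) + W) + W)/3 = -((0 + W) + W)/3 = -(W + W)/3 = -2*W/3)
c(j) = 69 - 140*j
sqrt(c(Q(4)) + 24557) = sqrt((69 - (-280)*4/3) + 24557) = sqrt((69 - 140*(-8/3)) + 24557) = sqrt((69 + 1120/3) + 24557) = sqrt(1327/3 + 24557) = sqrt(74998/3) = sqrt(224994)/3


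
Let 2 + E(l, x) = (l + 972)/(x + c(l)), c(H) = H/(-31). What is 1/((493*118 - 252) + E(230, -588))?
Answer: 9229/534525049 ≈ 1.7266e-5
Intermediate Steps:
c(H) = -H/31 (c(H) = H*(-1/31) = -H/31)
E(l, x) = -2 + (972 + l)/(x - l/31) (E(l, x) = -2 + (l + 972)/(x - l/31) = -2 + (972 + l)/(x - l/31))
1/((493*118 - 252) + E(230, -588)) = 1/((493*118 - 252) + (-30132 - 33*230 + 62*(-588))/(230 - 31*(-588))) = 1/((58174 - 252) + (-30132 - 7590 - 36456)/(230 + 18228)) = 1/(57922 - 74178/18458) = 1/(57922 + (1/18458)*(-74178)) = 1/(57922 - 37089/9229) = 1/(534525049/9229) = 9229/534525049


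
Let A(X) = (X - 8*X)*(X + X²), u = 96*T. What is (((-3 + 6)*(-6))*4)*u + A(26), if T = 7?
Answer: -176148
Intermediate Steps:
u = 672 (u = 96*7 = 672)
A(X) = -7*X*(X + X²) (A(X) = (-7*X)*(X + X²) = -7*X*(X + X²))
(((-3 + 6)*(-6))*4)*u + A(26) = (((-3 + 6)*(-6))*4)*672 + 7*26²*(-1 - 1*26) = ((3*(-6))*4)*672 + 7*676*(-1 - 26) = -18*4*672 + 7*676*(-27) = -72*672 - 127764 = -48384 - 127764 = -176148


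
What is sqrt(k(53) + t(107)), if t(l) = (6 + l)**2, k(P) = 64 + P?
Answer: sqrt(12886) ≈ 113.52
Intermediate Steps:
sqrt(k(53) + t(107)) = sqrt((64 + 53) + (6 + 107)**2) = sqrt(117 + 113**2) = sqrt(117 + 12769) = sqrt(12886)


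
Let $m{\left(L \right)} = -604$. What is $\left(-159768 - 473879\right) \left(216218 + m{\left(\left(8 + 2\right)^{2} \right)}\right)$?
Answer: $-136623164258$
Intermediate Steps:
$\left(-159768 - 473879\right) \left(216218 + m{\left(\left(8 + 2\right)^{2} \right)}\right) = \left(-159768 - 473879\right) \left(216218 - 604\right) = \left(-633647\right) 215614 = -136623164258$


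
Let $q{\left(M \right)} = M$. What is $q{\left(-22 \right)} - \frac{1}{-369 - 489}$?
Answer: $- \frac{18875}{858} \approx -21.999$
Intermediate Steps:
$q{\left(-22 \right)} - \frac{1}{-369 - 489} = -22 - \frac{1}{-369 - 489} = -22 - \frac{1}{-858} = -22 - - \frac{1}{858} = -22 + \frac{1}{858} = - \frac{18875}{858}$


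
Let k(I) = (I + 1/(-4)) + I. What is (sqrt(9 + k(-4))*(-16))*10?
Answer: -80*sqrt(3) ≈ -138.56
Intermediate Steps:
k(I) = -1/4 + 2*I (k(I) = (I - 1/4) + I = (-1/4 + I) + I = -1/4 + 2*I)
(sqrt(9 + k(-4))*(-16))*10 = (sqrt(9 + (-1/4 + 2*(-4)))*(-16))*10 = (sqrt(9 + (-1/4 - 8))*(-16))*10 = (sqrt(9 - 33/4)*(-16))*10 = (sqrt(3/4)*(-16))*10 = ((sqrt(3)/2)*(-16))*10 = -8*sqrt(3)*10 = -80*sqrt(3)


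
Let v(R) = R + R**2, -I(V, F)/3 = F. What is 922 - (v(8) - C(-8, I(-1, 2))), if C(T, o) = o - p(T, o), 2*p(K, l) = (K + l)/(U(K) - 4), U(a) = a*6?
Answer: 43881/52 ≈ 843.87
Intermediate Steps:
I(V, F) = -3*F
U(a) = 6*a
p(K, l) = (K + l)/(2*(-4 + 6*K)) (p(K, l) = ((K + l)/(6*K - 4))/2 = ((K + l)/(-4 + 6*K))/2 = (K + l)/(2*(-4 + 6*K)))
C(T, o) = o - (T + o)/(4*(-2 + 3*T))
922 - (v(8) - C(-8, I(-1, 2))) = 922 - (8*(1 + 8) - (-1*(-8) - (-27)*2 + 12*(-8)*(-3*2))/(4*(-2 + 3*(-8)))) = 922 - (8*9 - (8 - 9*(-6) + 12*(-8)*(-6))/(4*(-2 - 24))) = 922 - (72 - (8 + 54 + 576)/(4*(-26))) = 922 - (72 - (-1)*638/(4*26)) = 922 - (72 - 1*(-319/52)) = 922 - (72 + 319/52) = 922 - 1*4063/52 = 922 - 4063/52 = 43881/52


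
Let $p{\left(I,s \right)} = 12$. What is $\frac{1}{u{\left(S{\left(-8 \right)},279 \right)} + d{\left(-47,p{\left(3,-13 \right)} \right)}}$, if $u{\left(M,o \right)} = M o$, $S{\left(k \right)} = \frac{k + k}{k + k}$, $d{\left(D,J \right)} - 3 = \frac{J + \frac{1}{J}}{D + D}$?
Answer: $\frac{1128}{317951} \approx 0.0035477$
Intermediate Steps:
$d{\left(D,J \right)} = 3 + \frac{J + \frac{1}{J}}{2 D}$ ($d{\left(D,J \right)} = 3 + \frac{J + \frac{1}{J}}{D + D} = 3 + \frac{J + \frac{1}{J}}{2 D}$)
$S{\left(k \right)} = 1$ ($S{\left(k \right)} = \frac{2 k}{2 k} = 2 k \frac{1}{2 k} = 1$)
$\frac{1}{u{\left(S{\left(-8 \right)},279 \right)} + d{\left(-47,p{\left(3,-13 \right)} \right)}} = \frac{1}{1 \cdot 279 + \left(3 + \frac{1}{2} \cdot 12 \frac{1}{-47} + \frac{1}{2 \left(-47\right) 12}\right)} = \frac{1}{279 + \left(3 + \frac{1}{2} \cdot 12 \left(- \frac{1}{47}\right) + \frac{1}{2} \left(- \frac{1}{47}\right) \frac{1}{12}\right)} = \frac{1}{279 - - \frac{3239}{1128}} = \frac{1}{279 + \frac{3239}{1128}} = \frac{1}{\frac{317951}{1128}} = \frac{1128}{317951}$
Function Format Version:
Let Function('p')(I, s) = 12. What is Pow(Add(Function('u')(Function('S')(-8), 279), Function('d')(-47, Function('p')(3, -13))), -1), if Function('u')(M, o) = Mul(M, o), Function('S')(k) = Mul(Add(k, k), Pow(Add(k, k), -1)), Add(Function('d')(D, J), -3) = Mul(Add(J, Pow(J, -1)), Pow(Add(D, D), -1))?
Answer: Rational(1128, 317951) ≈ 0.0035477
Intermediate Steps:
Function('d')(D, J) = Add(3, Mul(Rational(1, 2), Pow(D, -1), Add(J, Pow(J, -1)))) (Function('d')(D, J) = Add(3, Mul(Add(J, Pow(J, -1)), Pow(Add(D, D), -1))) = Add(3, Mul(Add(J, Pow(J, -1)), Pow(Mul(2, D), -1))) = Add(3, Mul(Add(J, Pow(J, -1)), Mul(Rational(1, 2), Pow(D, -1)))) = Add(3, Mul(Rational(1, 2), Pow(D, -1), Add(J, Pow(J, -1)))))
Function('S')(k) = 1 (Function('S')(k) = Mul(Mul(2, k), Pow(Mul(2, k), -1)) = Mul(Mul(2, k), Mul(Rational(1, 2), Pow(k, -1))) = 1)
Pow(Add(Function('u')(Function('S')(-8), 279), Function('d')(-47, Function('p')(3, -13))), -1) = Pow(Add(Mul(1, 279), Add(3, Mul(Rational(1, 2), 12, Pow(-47, -1)), Mul(Rational(1, 2), Pow(-47, -1), Pow(12, -1)))), -1) = Pow(Add(279, Add(3, Mul(Rational(1, 2), 12, Rational(-1, 47)), Mul(Rational(1, 2), Rational(-1, 47), Rational(1, 12)))), -1) = Pow(Add(279, Add(3, Rational(-6, 47), Rational(-1, 1128))), -1) = Pow(Add(279, Rational(3239, 1128)), -1) = Pow(Rational(317951, 1128), -1) = Rational(1128, 317951)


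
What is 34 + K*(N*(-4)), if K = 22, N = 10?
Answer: -846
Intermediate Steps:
34 + K*(N*(-4)) = 34 + 22*(10*(-4)) = 34 + 22*(-40) = 34 - 880 = -846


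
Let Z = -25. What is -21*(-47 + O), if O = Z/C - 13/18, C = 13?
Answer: 81319/78 ≈ 1042.6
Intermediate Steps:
O = -619/234 (O = -25/13 - 13/18 = -619/234 ≈ -2.6453)
-21*(-47 + O) = -21*(-47 - 619/234) = -21*(-11617/234) = 81319/78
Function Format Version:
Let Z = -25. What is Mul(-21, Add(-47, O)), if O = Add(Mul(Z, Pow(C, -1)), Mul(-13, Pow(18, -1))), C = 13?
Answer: Rational(81319, 78) ≈ 1042.6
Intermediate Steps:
O = Rational(-619, 234) (O = Add(Mul(-25, Pow(13, -1)), Mul(-13, Pow(18, -1))) = Add(Mul(-25, Rational(1, 13)), Mul(-13, Rational(1, 18))) = Add(Rational(-25, 13), Rational(-13, 18)) = Rational(-619, 234) ≈ -2.6453)
Mul(-21, Add(-47, O)) = Mul(-21, Add(-47, Rational(-619, 234))) = Mul(-21, Rational(-11617, 234)) = Rational(81319, 78)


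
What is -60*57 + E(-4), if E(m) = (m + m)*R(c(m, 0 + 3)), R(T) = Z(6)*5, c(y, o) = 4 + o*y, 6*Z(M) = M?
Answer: -3460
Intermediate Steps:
Z(M) = M/6
R(T) = 5 (R(T) = ((⅙)*6)*5 = 1*5 = 5)
E(m) = 10*m (E(m) = (m + m)*5 = (2*m)*5 = 10*m)
-60*57 + E(-4) = -60*57 + 10*(-4) = -3420 - 40 = -3460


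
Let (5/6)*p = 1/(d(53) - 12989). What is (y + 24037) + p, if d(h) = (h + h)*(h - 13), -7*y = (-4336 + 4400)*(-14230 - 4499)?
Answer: 59795696633/306215 ≈ 1.9527e+5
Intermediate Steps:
y = 1198656/7 (y = -(-4336 + 4400)*(-14230 - 4499)/7 = -64*(-18729)/7 = -⅐*(-1198656) = 1198656/7 ≈ 1.7124e+5)
d(h) = 2*h*(-13 + h) (d(h) = (2*h)*(-13 + h) = 2*h*(-13 + h))
p = -6/43745 (p = 6/(5*(2*53*(-13 + 53) - 12989)) = 6/(5*(2*53*40 - 12989)) = 6/(5*(4240 - 12989)) = (6/5)/(-8749) = (6/5)*(-1/8749) = -6/43745 ≈ -0.00013716)
(y + 24037) + p = (1198656/7 + 24037) - 6/43745 = 1366915/7 - 6/43745 = 59795696633/306215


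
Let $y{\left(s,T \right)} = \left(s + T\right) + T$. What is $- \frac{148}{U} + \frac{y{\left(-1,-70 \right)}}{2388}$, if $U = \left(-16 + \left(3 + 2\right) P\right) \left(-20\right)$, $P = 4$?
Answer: $\frac{1782}{995} \approx 1.791$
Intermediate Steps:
$y{\left(s,T \right)} = s + 2 T$ ($y{\left(s,T \right)} = \left(T + s\right) + T = s + 2 T$)
$U = -80$ ($U = \left(-16 + \left(3 + 2\right) 4\right) \left(-20\right) = \left(-16 + 5 \cdot 4\right) \left(-20\right) = \left(-16 + 20\right) \left(-20\right) = 4 \left(-20\right) = -80$)
$- \frac{148}{U} + \frac{y{\left(-1,-70 \right)}}{2388} = - \frac{148}{-80} + \frac{-1 + 2 \left(-70\right)}{2388} = \left(-148\right) \left(- \frac{1}{80}\right) + \left(-1 - 140\right) \frac{1}{2388} = \frac{37}{20} - \frac{47}{796} = \frac{1782}{995}$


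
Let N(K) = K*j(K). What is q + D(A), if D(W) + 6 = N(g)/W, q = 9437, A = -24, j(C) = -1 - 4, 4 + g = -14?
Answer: 37709/4 ≈ 9427.3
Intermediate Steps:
g = -18 (g = -4 - 14 = -18)
j(C) = -5
N(K) = -5*K (N(K) = K*(-5) = -5*K)
D(W) = -6 + 90/W (D(W) = -6 + (-5*(-18))/W = -6 + 90/W)
q + D(A) = 9437 + (-6 + 90/(-24)) = 9437 + (-6 + 90*(-1/24)) = 9437 + (-6 - 15/4) = 9437 - 39/4 = 37709/4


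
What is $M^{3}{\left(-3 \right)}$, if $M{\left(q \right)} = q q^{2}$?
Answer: $-19683$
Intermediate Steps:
$M{\left(q \right)} = q^{3}$
$M^{3}{\left(-3 \right)} = \left(\left(-3\right)^{3}\right)^{3} = \left(-27\right)^{3} = -19683$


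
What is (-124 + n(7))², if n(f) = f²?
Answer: 5625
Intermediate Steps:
(-124 + n(7))² = (-124 + 7²)² = (-124 + 49)² = (-75)² = 5625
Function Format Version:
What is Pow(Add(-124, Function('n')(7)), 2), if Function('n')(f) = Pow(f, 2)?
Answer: 5625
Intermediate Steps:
Pow(Add(-124, Function('n')(7)), 2) = Pow(Add(-124, Pow(7, 2)), 2) = Pow(Add(-124, 49), 2) = Pow(-75, 2) = 5625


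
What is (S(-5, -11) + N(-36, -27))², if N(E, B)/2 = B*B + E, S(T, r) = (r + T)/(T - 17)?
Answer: 232684516/121 ≈ 1.9230e+6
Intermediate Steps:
S(T, r) = (T + r)/(-17 + T)
N(E, B) = 2*E + 2*B² (N(E, B) = 2*(B*B + E) = 2*(B² + E) = 2*(E + B²) = 2*E + 2*B²)
(S(-5, -11) + N(-36, -27))² = ((-5 - 11)/(-17 - 5) + (2*(-36) + 2*(-27)²))² = (-16/(-22) + (-72 + 2*729))² = (-1/22*(-16) + (-72 + 1458))² = (8/11 + 1386)² = (15254/11)² = 232684516/121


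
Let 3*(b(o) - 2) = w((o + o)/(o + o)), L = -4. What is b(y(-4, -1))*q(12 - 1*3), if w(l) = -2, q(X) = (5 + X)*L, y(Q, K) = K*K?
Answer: -224/3 ≈ -74.667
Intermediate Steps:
y(Q, K) = K²
q(X) = -20 - 4*X (q(X) = (5 + X)*(-4) = -20 - 4*X)
b(o) = 4/3 (b(o) = 2 + (⅓)*(-2) = 2 - ⅔ = 4/3)
b(y(-4, -1))*q(12 - 1*3) = 4*(-20 - 4*(12 - 1*3))/3 = 4*(-20 - 4*(12 - 3))/3 = 4*(-20 - 4*9)/3 = 4*(-20 - 36)/3 = (4/3)*(-56) = -224/3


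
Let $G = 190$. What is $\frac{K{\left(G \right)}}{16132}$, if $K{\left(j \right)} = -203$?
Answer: $- \frac{203}{16132} \approx -0.012584$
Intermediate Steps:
$\frac{K{\left(G \right)}}{16132} = - \frac{203}{16132}$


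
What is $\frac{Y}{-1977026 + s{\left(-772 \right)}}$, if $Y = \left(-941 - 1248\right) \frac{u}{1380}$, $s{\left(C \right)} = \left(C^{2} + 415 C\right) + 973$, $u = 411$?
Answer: $\frac{299893}{782206540} \approx 0.00038339$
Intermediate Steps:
$s{\left(C \right)} = 973 + C^{2} + 415 C$
$Y = - \frac{299893}{460}$ ($Y = \left(-941 - 1248\right) \frac{411}{1380} = - 2189 \cdot 411 \cdot \frac{1}{1380} = \left(-2189\right) \frac{137}{460} = - \frac{299893}{460} \approx -651.94$)
$\frac{Y}{-1977026 + s{\left(-772 \right)}} = - \frac{299893}{460 \left(-1977026 + \left(973 + \left(-772\right)^{2} + 415 \left(-772\right)\right)\right)} = - \frac{299893}{460 \left(-1977026 + \left(973 + 595984 - 320380\right)\right)} = - \frac{299893}{460 \left(-1977026 + 276577\right)} = - \frac{299893}{460 \left(-1700449\right)} = \left(- \frac{299893}{460}\right) \left(- \frac{1}{1700449}\right) = \frac{299893}{782206540}$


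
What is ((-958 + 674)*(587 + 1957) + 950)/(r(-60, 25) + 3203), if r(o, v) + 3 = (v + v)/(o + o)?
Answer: -1236936/5485 ≈ -225.51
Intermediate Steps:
r(o, v) = -3 + v/o (r(o, v) = -3 + (v + v)/(o + o) = -3 + (2*v)/((2*o)) = -3 + (2*v)*(1/(2*o)) = -3 + v/o)
((-958 + 674)*(587 + 1957) + 950)/(r(-60, 25) + 3203) = ((-958 + 674)*(587 + 1957) + 950)/((-3 + 25/(-60)) + 3203) = (-284*2544 + 950)/((-3 + 25*(-1/60)) + 3203) = (-722496 + 950)/((-3 - 5/12) + 3203) = -721546/(-41/12 + 3203) = -721546/38395/12 = -721546*12/38395 = -1236936/5485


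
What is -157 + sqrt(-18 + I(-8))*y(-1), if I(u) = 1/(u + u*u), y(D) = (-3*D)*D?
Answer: -157 - 3*I*sqrt(14098)/28 ≈ -157.0 - 12.722*I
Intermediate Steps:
y(D) = -3*D**2
I(u) = 1/(u + u**2)
-157 + sqrt(-18 + I(-8))*y(-1) = -157 + sqrt(-18 + 1/((-8)*(1 - 8)))*(-3*(-1)**2) = -157 + sqrt(-18 - 1/8/(-7))*(-3*1) = -157 + sqrt(-18 - 1/8*(-1/7))*(-3) = -157 + sqrt(-18 + 1/56)*(-3) = -157 + sqrt(-1007/56)*(-3) = -157 + (I*sqrt(14098)/28)*(-3) = -157 - 3*I*sqrt(14098)/28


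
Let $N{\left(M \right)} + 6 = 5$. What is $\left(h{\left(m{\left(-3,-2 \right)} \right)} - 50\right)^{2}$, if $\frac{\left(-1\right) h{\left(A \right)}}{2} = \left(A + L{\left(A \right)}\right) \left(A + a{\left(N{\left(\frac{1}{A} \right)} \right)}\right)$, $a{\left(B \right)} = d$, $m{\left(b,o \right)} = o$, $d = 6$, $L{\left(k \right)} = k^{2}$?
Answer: $4356$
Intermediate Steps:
$N{\left(M \right)} = -1$ ($N{\left(M \right)} = -6 + 5 = -1$)
$a{\left(B \right)} = 6$
$h{\left(A \right)} = - 2 \left(6 + A\right) \left(A + A^{2}\right)$ ($h{\left(A \right)} = - 2 \left(A + A^{2}\right) \left(A + 6\right) = - 2 \left(A + A^{2}\right) \left(6 + A\right) = - 2 \left(6 + A\right) \left(A + A^{2}\right)$)
$\left(h{\left(m{\left(-3,-2 \right)} \right)} - 50\right)^{2} = \left(2 \left(-2\right) \left(-6 - \left(-2\right)^{2} - -14\right) - 50\right)^{2} = \left(2 \left(-2\right) \left(-6 - 4 + 14\right) - 50\right)^{2} = \left(2 \left(-2\right) 4 - 50\right)^{2} = \left(-16 - 50\right)^{2} = \left(-66\right)^{2} = 4356$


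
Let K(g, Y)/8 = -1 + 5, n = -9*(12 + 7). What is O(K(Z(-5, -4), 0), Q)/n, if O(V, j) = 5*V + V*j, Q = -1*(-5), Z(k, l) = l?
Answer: -320/171 ≈ -1.8713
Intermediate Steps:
Q = 5
n = -171 (n = -9*19 = -171)
K(g, Y) = 32 (K(g, Y) = 8*(-1 + 5) = 8*4 = 32)
O(K(Z(-5, -4), 0), Q)/n = (32*(5 + 5))/(-171) = (32*10)*(-1/171) = 320*(-1/171) = -320/171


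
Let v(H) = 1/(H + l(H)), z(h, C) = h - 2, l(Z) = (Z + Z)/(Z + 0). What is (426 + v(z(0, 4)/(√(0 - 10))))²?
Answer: (-3275093*I + 726756*√10)/(2*(-9*I + 2*√10)) ≈ 1.8186e+5 - 122.6*I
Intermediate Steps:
l(Z) = 2 (l(Z) = (2*Z)/Z = 2)
z(h, C) = -2 + h
v(H) = 1/(2 + H) (v(H) = 1/(H + 2) = 1/(2 + H))
(426 + v(z(0, 4)/(√(0 - 10))))² = (426 + 1/(2 + (-2 + 0)/(√(0 - 10))))² = (426 + 1/(2 - 2*(-I*√10/10)))² = (426 + 1/(2 - (-1)*I*√10/5))² = (426 + 1/(2 + I*√10/5))²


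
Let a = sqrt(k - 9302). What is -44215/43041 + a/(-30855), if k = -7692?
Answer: -44215/43041 - I*sqrt(16994)/30855 ≈ -1.0273 - 0.004225*I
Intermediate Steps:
a = I*sqrt(16994) (a = sqrt(-7692 - 9302) = sqrt(-16994) = I*sqrt(16994) ≈ 130.36*I)
-44215/43041 + a/(-30855) = -44215/43041 + (I*sqrt(16994))/(-30855) = -44215*1/43041 + (I*sqrt(16994))*(-1/30855) = -44215/43041 - I*sqrt(16994)/30855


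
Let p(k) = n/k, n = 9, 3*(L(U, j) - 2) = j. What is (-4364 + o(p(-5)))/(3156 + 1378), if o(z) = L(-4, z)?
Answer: -21813/22670 ≈ -0.96220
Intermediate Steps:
L(U, j) = 2 + j/3
p(k) = 9/k
o(z) = 2 + z/3
(-4364 + o(p(-5)))/(3156 + 1378) = (-4364 + (2 + (9/(-5))/3))/(3156 + 1378) = (-4364 + (2 + (9*(-⅕))/3))/4534 = (-4364 + (2 + (⅓)*(-9/5)))*(1/4534) = (-4364 + (2 - ⅗))*(1/4534) = (-4364 + 7/5)*(1/4534) = -21813/5*1/4534 = -21813/22670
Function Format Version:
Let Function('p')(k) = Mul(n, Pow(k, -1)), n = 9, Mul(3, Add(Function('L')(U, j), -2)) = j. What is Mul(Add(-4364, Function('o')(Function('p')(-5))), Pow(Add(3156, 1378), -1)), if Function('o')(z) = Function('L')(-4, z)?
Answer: Rational(-21813, 22670) ≈ -0.96220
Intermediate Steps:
Function('L')(U, j) = Add(2, Mul(Rational(1, 3), j))
Function('p')(k) = Mul(9, Pow(k, -1))
Function('o')(z) = Add(2, Mul(Rational(1, 3), z))
Mul(Add(-4364, Function('o')(Function('p')(-5))), Pow(Add(3156, 1378), -1)) = Mul(Add(-4364, Add(2, Mul(Rational(1, 3), Mul(9, Pow(-5, -1))))), Pow(Add(3156, 1378), -1)) = Mul(Add(-4364, Add(2, Mul(Rational(1, 3), Mul(9, Rational(-1, 5))))), Pow(4534, -1)) = Mul(Add(-4364, Add(2, Mul(Rational(1, 3), Rational(-9, 5)))), Rational(1, 4534)) = Mul(Add(-4364, Add(2, Rational(-3, 5))), Rational(1, 4534)) = Mul(Add(-4364, Rational(7, 5)), Rational(1, 4534)) = Mul(Rational(-21813, 5), Rational(1, 4534)) = Rational(-21813, 22670)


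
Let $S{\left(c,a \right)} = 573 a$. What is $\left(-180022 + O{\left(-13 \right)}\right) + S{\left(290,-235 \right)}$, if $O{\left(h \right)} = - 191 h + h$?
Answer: $-312207$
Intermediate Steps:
$O{\left(h \right)} = - 190 h$
$\left(-180022 + O{\left(-13 \right)}\right) + S{\left(290,-235 \right)} = \left(-180022 - -2470\right) + 573 \left(-235\right) = \left(-180022 + 2470\right) - 134655 = -177552 - 134655 = -312207$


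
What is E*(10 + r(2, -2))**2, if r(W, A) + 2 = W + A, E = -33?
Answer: -2112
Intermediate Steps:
r(W, A) = -2 + A + W (r(W, A) = -2 + (W + A) = -2 + (A + W) = -2 + A + W)
E*(10 + r(2, -2))**2 = -33*(10 + (-2 - 2 + 2))**2 = -33*(10 - 2)**2 = -33*8**2 = -33*64 = -2112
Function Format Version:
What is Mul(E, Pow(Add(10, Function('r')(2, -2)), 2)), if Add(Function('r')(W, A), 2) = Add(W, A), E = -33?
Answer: -2112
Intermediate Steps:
Function('r')(W, A) = Add(-2, A, W) (Function('r')(W, A) = Add(-2, Add(W, A)) = Add(-2, Add(A, W)) = Add(-2, A, W))
Mul(E, Pow(Add(10, Function('r')(2, -2)), 2)) = Mul(-33, Pow(Add(10, Add(-2, -2, 2)), 2)) = Mul(-33, Pow(Add(10, -2), 2)) = Mul(-33, Pow(8, 2)) = Mul(-33, 64) = -2112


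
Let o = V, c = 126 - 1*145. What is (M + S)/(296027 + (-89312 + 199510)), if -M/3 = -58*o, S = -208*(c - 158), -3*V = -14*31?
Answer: 61988/406225 ≈ 0.15260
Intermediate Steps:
c = -19 (c = 126 - 145 = -19)
V = 434/3 (V = -(-14)*31/3 = -1/3*(-434) = 434/3 ≈ 144.67)
o = 434/3 ≈ 144.67
S = 36816 (S = -208*(-19 - 158) = -208*(-177) = 36816)
M = 25172 (M = -(-174)*434/3 = -3*(-25172/3) = 25172)
(M + S)/(296027 + (-89312 + 199510)) = (25172 + 36816)/(296027 + (-89312 + 199510)) = 61988/(296027 + 110198) = 61988/406225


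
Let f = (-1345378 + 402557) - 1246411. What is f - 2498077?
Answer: -4687309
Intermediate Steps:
f = -2189232 (f = -942821 - 1246411 = -2189232)
f - 2498077 = -2189232 - 2498077 = -4687309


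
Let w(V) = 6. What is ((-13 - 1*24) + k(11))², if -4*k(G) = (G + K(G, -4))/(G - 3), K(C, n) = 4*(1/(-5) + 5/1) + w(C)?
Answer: 37222201/25600 ≈ 1454.0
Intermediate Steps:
K(C, n) = 126/5 (K(C, n) = 4*(1/(-5) + 5/1) + 6 = 4*(1*(-⅕) + 5*1) + 6 = 4*(-⅕ + 5) + 6 = 4*(24/5) + 6 = 96/5 + 6 = 126/5)
k(G) = -(126/5 + G)/(4*(-3 + G)) (k(G) = -(G + 126/5)/(4*(G - 3)) = -(126/5 + G)/(4*(-3 + G)))
((-13 - 1*24) + k(11))² = ((-13 - 1*24) + (-126 - 5*11)/(20*(-3 + 11)))² = ((-13 - 24) + (1/20)*(-126 - 55)/8)² = (-37 + (1/20)*(⅛)*(-181))² = (-37 - 181/160)² = (-6101/160)² = 37222201/25600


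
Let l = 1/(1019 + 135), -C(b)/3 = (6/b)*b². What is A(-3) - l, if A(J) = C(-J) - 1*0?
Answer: -62317/1154 ≈ -54.001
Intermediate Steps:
C(b) = -18*b (C(b) = -3*6/b*b² = -18*b)
l = 1/1154 ≈ 0.00086655
A(J) = 18*J (A(J) = -(-18)*J - 1*0 = 18*J + 0 = 18*J)
A(-3) - l = 18*(-3) - 1*1/1154 = -54 - 1/1154 = -62317/1154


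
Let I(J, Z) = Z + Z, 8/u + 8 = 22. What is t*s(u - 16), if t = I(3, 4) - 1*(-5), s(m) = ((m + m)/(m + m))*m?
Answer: -1404/7 ≈ -200.57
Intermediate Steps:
u = 4/7 (u = 8/(-8 + 22) = 8/14 = 8*(1/14) = 4/7 ≈ 0.57143)
I(J, Z) = 2*Z
s(m) = m (s(m) = ((2*m)/((2*m)))*m = ((2*m)*(1/(2*m)))*m = 1*m = m)
t = 13 (t = 2*4 - 1*(-5) = 8 + 5 = 13)
t*s(u - 16) = 13*(4/7 - 16) = 13*(-108/7) = -1404/7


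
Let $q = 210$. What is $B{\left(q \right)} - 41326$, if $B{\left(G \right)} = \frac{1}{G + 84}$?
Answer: $- \frac{12149843}{294} \approx -41326.0$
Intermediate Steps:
$B{\left(G \right)} = \frac{1}{84 + G}$
$B{\left(q \right)} - 41326 = \frac{1}{84 + 210} - 41326 = \frac{1}{294} - 41326 = - \frac{12149843}{294}$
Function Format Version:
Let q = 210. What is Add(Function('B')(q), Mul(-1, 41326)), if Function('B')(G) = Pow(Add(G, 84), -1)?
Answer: Rational(-12149843, 294) ≈ -41326.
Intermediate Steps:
Function('B')(G) = Pow(Add(84, G), -1)
Add(Function('B')(q), Mul(-1, 41326)) = Add(Pow(Add(84, 210), -1), Mul(-1, 41326)) = Add(Pow(294, -1), -41326) = Add(Rational(1, 294), -41326) = Rational(-12149843, 294)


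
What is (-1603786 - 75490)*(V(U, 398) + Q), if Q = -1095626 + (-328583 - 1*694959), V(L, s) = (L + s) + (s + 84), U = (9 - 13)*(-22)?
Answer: 3557042423200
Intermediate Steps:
U = 88 (U = -4*(-22) = 88)
V(L, s) = 84 + L + 2*s (V(L, s) = (L + s) + (84 + s) = 84 + L + 2*s)
Q = -2119168 (Q = -1095626 + (-328583 - 694959) = -1095626 - 1023542 = -2119168)
(-1603786 - 75490)*(V(U, 398) + Q) = (-1603786 - 75490)*((84 + 88 + 2*398) - 2119168) = -1679276*((84 + 88 + 796) - 2119168) = -1679276*(968 - 2119168) = -1679276*(-2118200) = 3557042423200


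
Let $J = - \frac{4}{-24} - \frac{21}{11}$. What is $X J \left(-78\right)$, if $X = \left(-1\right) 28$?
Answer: $- \frac{41860}{11} \approx -3805.5$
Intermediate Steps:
$X = -28$
$J = - \frac{115}{66}$ ($J = \left(-4\right) \left(- \frac{1}{24}\right) - \frac{21}{11} = \frac{1}{6} - \frac{21}{11} = - \frac{115}{66} \approx -1.7424$)
$X J \left(-78\right) = \left(-28\right) \left(- \frac{115}{66}\right) \left(-78\right) = \frac{1610}{33} \left(-78\right) = - \frac{41860}{11}$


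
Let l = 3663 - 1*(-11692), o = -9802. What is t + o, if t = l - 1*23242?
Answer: -17689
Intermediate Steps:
l = 15355 (l = 3663 + 11692 = 15355)
t = -7887 (t = 15355 - 1*23242 = 15355 - 23242 = -7887)
t + o = -7887 - 9802 = -17689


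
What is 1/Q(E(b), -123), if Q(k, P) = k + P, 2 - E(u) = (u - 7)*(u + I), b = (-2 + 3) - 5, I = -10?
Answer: -1/275 ≈ -0.0036364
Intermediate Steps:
b = -4 (b = 1 - 5 = -4)
E(u) = 2 - (-10 + u)*(-7 + u) (E(u) = 2 - (u - 7)*(u - 10) = 2 - (-7 + u)*(-10 + u) = 2 - (-10 + u)*(-7 + u))
Q(k, P) = P + k
1/Q(E(b), -123) = 1/(-123 + (-68 - 1*(-4)**2 + 17*(-4))) = 1/(-123 + (-68 - 1*16 - 68)) = 1/(-123 + (-68 - 16 - 68)) = 1/(-123 - 152) = 1/(-275) = -1/275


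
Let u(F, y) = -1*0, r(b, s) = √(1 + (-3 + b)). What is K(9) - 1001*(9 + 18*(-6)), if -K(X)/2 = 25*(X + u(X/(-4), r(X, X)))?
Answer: 98649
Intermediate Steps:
r(b, s) = √(-2 + b)
u(F, y) = 0
K(X) = -50*X (K(X) = -50*(X + 0) = -50*X)
K(9) - 1001*(9 + 18*(-6)) = -50*9 - 1001*(9 + 18*(-6)) = -450 - 1001*(9 - 108) = -450 - 1001*(-99) = -450 + 99099 = 98649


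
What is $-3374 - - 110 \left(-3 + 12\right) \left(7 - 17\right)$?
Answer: $-13274$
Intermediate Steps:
$-3374 - - 110 \left(-3 + 12\right) \left(7 - 17\right) = -3374 - - 110 \cdot 9 \left(-10\right) = -3374 - \left(-110\right) \left(-90\right) = -3374 - 9900 = -13274$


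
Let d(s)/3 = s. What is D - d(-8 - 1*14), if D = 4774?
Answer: 4840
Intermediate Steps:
d(s) = 3*s
D - d(-8 - 1*14) = 4774 - 3*(-8 - 1*14) = 4774 - 3*(-8 - 14) = 4774 - 3*(-22) = 4774 - 1*(-66) = 4774 + 66 = 4840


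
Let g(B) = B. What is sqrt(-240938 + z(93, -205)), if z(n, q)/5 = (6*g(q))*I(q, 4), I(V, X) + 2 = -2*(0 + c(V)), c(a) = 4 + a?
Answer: I*sqrt(2700938) ≈ 1643.5*I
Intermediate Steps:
I(V, X) = -10 - 2*V (I(V, X) = -2 - 2*(0 + (4 + V)) = -2 - 2*(4 + V) = -2 + (-8 - 2*V) = -10 - 2*V)
z(n, q) = 30*q*(-10 - 2*q) (z(n, q) = 5*((6*q)*(-10 - 2*q)) = 5*(6*q*(-10 - 2*q)) = 30*q*(-10 - 2*q))
sqrt(-240938 + z(93, -205)) = sqrt(-240938 - 60*(-205)*(5 - 205)) = sqrt(-240938 - 60*(-205)*(-200)) = sqrt(-240938 - 2460000) = sqrt(-2700938) = I*sqrt(2700938)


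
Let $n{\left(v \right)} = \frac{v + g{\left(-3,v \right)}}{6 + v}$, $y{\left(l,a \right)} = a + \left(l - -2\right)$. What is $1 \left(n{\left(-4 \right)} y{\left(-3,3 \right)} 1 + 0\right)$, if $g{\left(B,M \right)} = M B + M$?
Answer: $4$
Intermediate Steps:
$g{\left(B,M \right)} = M + B M$ ($g{\left(B,M \right)} = B M + M = M + B M$)
$y{\left(l,a \right)} = 2 + a + l$ ($y{\left(l,a \right)} = a + \left(l + 2\right) = a + \left(2 + l\right) = 2 + a + l$)
$n{\left(v \right)} = - \frac{v}{6 + v}$ ($n{\left(v \right)} = \frac{v + v \left(1 - 3\right)}{6 + v} = \frac{v + v \left(-2\right)}{6 + v} = \frac{v - 2 v}{6 + v} = \frac{\left(-1\right) v}{6 + v} = - \frac{v}{6 + v}$)
$1 \left(n{\left(-4 \right)} y{\left(-3,3 \right)} 1 + 0\right) = 1 \left(\left(-1\right) \left(-4\right) \frac{1}{6 - 4} \left(2 + 3 - 3\right) 1 + 0\right) = 1 \left(\left(-1\right) \left(-4\right) \frac{1}{2} \cdot 2 \cdot 1 + 0\right) = 1 \left(2 \cdot 2 \cdot 1 + 0\right) = 1 \left(4 \cdot 1 + 0\right) = 1 \left(4 + 0\right) = 1 \cdot 4 = 4$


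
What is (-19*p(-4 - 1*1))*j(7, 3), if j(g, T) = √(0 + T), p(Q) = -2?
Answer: 38*√3 ≈ 65.818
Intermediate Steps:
j(g, T) = √T
(-19*p(-4 - 1*1))*j(7, 3) = (-19*(-2))*√3 = 38*√3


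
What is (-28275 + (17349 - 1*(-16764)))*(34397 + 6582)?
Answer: 239235402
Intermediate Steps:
(-28275 + (17349 - 1*(-16764)))*(34397 + 6582) = (-28275 + (17349 + 16764))*40979 = (-28275 + 34113)*40979 = 5838*40979 = 239235402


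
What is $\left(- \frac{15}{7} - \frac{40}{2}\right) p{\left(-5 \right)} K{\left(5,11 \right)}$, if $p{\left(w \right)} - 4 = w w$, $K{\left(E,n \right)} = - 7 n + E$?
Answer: $\frac{323640}{7} \approx 46234.0$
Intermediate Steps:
$K{\left(E,n \right)} = E - 7 n$
$p{\left(w \right)} = 4 + w^{2}$ ($p{\left(w \right)} = 4 + w w = 4 + w^{2}$)
$\left(- \frac{15}{7} - \frac{40}{2}\right) p{\left(-5 \right)} K{\left(5,11 \right)} = \left(- \frac{15}{7} - \frac{40}{2}\right) \left(4 + \left(-5\right)^{2}\right) \left(5 - 77\right) = \left(\left(-15\right) \frac{1}{7} - 20\right) \left(4 + 25\right) \left(5 - 77\right) = \left(- \frac{15}{7} - 20\right) 29 \left(-72\right) = \left(- \frac{155}{7}\right) 29 \left(-72\right) = \left(- \frac{4495}{7}\right) \left(-72\right) = \frac{323640}{7}$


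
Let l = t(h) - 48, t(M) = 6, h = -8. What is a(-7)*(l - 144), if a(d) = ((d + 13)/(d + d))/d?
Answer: -558/49 ≈ -11.388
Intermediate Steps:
a(d) = (13 + d)/(2*d²) (a(d) = ((13 + d)/((2*d)))/d = ((13 + d)*(1/(2*d)))/d = ((13 + d)/(2*d))/d = (13 + d)/(2*d²))
l = -42 (l = 6 - 48 = -42)
a(-7)*(l - 144) = ((½)*(13 - 7)/(-7)²)*(-42 - 144) = ((½)*(1/49)*6)*(-186) = (3/49)*(-186) = -558/49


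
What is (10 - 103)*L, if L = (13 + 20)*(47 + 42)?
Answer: -273141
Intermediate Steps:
L = 2937 (L = 33*89 = 2937)
(10 - 103)*L = (10 - 103)*2937 = -93*2937 = -273141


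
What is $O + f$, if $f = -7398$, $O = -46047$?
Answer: $-53445$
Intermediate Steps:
$O + f = -46047 - 7398 = -53445$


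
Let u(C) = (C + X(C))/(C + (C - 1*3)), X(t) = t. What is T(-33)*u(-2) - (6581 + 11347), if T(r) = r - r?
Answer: -17928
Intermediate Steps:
T(r) = 0
u(C) = 2*C/(-3 + 2*C) (u(C) = (C + C)/(C + (C - 1*3)) = (2*C)/(C + (C - 3)) = (2*C)/(C + (-3 + C)) = (2*C)/(-3 + 2*C) = 2*C/(-3 + 2*C))
T(-33)*u(-2) - (6581 + 11347) = 0*(2*(-2)/(-3 + 2*(-2))) - (6581 + 11347) = 0*(2*(-2)/(-3 - 4)) - 1*17928 = 0*(2*(-2)/(-7)) - 17928 = 0*(2*(-2)*(-⅐)) - 17928 = 0*(4/7) - 17928 = 0 - 17928 = -17928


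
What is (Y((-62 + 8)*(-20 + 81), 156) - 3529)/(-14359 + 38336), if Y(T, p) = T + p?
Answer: -6667/23977 ≈ -0.27806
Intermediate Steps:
(Y((-62 + 8)*(-20 + 81), 156) - 3529)/(-14359 + 38336) = (((-62 + 8)*(-20 + 81) + 156) - 3529)/(-14359 + 38336) = ((-54*61 + 156) - 3529)/23977 = ((-3294 + 156) - 3529)*(1/23977) = (-3138 - 3529)*(1/23977) = -6667*1/23977 = -6667/23977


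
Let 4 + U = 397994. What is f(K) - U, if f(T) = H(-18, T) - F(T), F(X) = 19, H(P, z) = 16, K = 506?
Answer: -397993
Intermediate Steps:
U = 397990 (U = -4 + 397994 = 397990)
f(T) = -3 (f(T) = 16 - 1*19 = 16 - 19 = -3)
f(K) - U = -3 - 1*397990 = -3 - 397990 = -397993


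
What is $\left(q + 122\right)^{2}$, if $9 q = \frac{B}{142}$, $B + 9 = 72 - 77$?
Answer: $\frac{6076358401}{408321} \approx 14881.0$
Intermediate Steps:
$B = -14$ ($B = -9 + \left(72 - 77\right) = -9 - 5 = -14$)
$q = - \frac{7}{639}$ ($q = \frac{\left(-14\right) \frac{1}{142}}{9} = \frac{1}{9} \left(- \frac{7}{71}\right) = - \frac{7}{639} \approx -0.010955$)
$\left(q + 122\right)^{2} = \left(- \frac{7}{639} + 122\right)^{2} = \left(\frac{77951}{639}\right)^{2} = \frac{6076358401}{408321}$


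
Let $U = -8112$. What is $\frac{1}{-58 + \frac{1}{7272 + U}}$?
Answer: $- \frac{840}{48721} \approx -0.017241$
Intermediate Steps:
$\frac{1}{-58 + \frac{1}{7272 + U}} = \frac{1}{-58 + \frac{1}{7272 - 8112}} = \frac{1}{-58 + \frac{1}{-840}} = \frac{1}{-58 - \frac{1}{840}} = \frac{1}{- \frac{48721}{840}} = - \frac{840}{48721}$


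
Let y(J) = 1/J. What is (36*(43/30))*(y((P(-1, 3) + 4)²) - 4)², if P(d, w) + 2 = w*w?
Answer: 60188562/73205 ≈ 822.19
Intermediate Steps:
P(d, w) = -2 + w² (P(d, w) = -2 + w*w = -2 + w²)
y(J) = 1/J
(36*(43/30))*(y((P(-1, 3) + 4)²) - 4)² = (36*(43/30))*(1/(((-2 + 3²) + 4)²) - 4)² = (36*(43*(1/30)))*(1/(((-2 + 9) + 4)²) - 4)² = (36*(43/30))*(1/((7 + 4)²) - 4)² = 258*(1/(11²) - 4)²/5 = 258*(1/121 - 4)²/5 = 258*(-483/121)²/5 = (258/5)*(233289/14641) = 60188562/73205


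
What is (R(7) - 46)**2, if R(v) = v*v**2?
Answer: 88209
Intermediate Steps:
R(v) = v**3
(R(7) - 46)**2 = (7**3 - 46)**2 = (343 - 46)**2 = 297**2 = 88209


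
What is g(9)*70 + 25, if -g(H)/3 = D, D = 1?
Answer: -185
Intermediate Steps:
g(H) = -3 (g(H) = -3*1 = -3)
g(9)*70 + 25 = -3*70 + 25 = -210 + 25 = -185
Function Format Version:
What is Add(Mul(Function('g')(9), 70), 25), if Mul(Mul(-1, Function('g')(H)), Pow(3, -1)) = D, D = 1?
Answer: -185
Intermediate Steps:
Function('g')(H) = -3 (Function('g')(H) = Mul(-3, 1) = -3)
Add(Mul(Function('g')(9), 70), 25) = Add(Mul(-3, 70), 25) = Add(-210, 25) = -185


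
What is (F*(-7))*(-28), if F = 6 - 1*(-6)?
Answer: 2352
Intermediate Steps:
F = 12 (F = 6 + 6 = 12)
(F*(-7))*(-28) = (12*(-7))*(-28) = -84*(-28) = 2352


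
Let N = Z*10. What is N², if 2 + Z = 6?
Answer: 1600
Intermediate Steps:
Z = 4 (Z = -2 + 6 = 4)
N = 40 (N = 4*10 = 40)
N² = 40² = 1600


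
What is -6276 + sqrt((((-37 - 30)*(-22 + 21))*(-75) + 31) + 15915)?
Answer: -6276 + sqrt(10921) ≈ -6171.5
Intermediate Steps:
-6276 + sqrt((((-37 - 30)*(-22 + 21))*(-75) + 31) + 15915) = -6276 + sqrt((-67*(-1)*(-75) + 31) + 15915) = -6276 + sqrt((67*(-75) + 31) + 15915) = -6276 + sqrt((-5025 + 31) + 15915) = -6276 + sqrt(-4994 + 15915) = -6276 + sqrt(10921)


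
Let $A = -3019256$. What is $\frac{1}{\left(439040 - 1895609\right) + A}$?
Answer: $- \frac{1}{4475825} \approx -2.2342 \cdot 10^{-7}$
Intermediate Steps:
$\frac{1}{\left(439040 - 1895609\right) + A} = \frac{1}{\left(439040 - 1895609\right) - 3019256} = \frac{1}{-1456569 - 3019256} = \frac{1}{-4475825} = - \frac{1}{4475825}$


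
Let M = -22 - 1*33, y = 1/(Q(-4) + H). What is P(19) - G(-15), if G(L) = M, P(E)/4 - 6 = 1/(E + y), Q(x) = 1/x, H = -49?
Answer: 296169/3739 ≈ 79.211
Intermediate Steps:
y = -4/197 (y = 1/(1/(-4) - 49) = 1/(-1/4 - 49) = 1/(-197/4) = -4/197 ≈ -0.020305)
M = -55 (M = -22 - 33 = -55)
P(E) = 24 + 4/(-4/197 + E) (P(E) = 24 + 4/(E - 4/197) = 24 + 4/(-4/197 + E))
G(L) = -55
P(19) - G(-15) = 4*(173 + 1182*19)/(-4 + 197*19) - 1*(-55) = 4*(173 + 22458)/(-4 + 3743) + 55 = 4*22631/3739 + 55 = 4*(1/3739)*22631 + 55 = 90524/3739 + 55 = 296169/3739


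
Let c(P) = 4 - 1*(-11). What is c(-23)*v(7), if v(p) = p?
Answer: 105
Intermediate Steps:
c(P) = 15 (c(P) = 4 + 11 = 15)
c(-23)*v(7) = 15*7 = 105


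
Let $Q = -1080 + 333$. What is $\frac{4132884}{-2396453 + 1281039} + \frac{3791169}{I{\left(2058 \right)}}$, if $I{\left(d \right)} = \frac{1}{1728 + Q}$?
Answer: $\frac{2074188619116381}{557707} \approx 3.7191 \cdot 10^{9}$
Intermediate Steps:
$Q = -747$
$I{\left(d \right)} = \frac{1}{981}$ ($I{\left(d \right)} = \frac{1}{1728 - 747} = \frac{1}{981}$)
$\frac{4132884}{-2396453 + 1281039} + \frac{3791169}{I{\left(2058 \right)}} = \frac{4132884}{-2396453 + 1281039} + 3791169 \frac{1}{\frac{1}{981}} = \frac{4132884}{-1115414} + 3791169 \cdot 981 = 4132884 \left(- \frac{1}{1115414}\right) + 3719136789 = - \frac{2066442}{557707} + 3719136789 = \frac{2074188619116381}{557707}$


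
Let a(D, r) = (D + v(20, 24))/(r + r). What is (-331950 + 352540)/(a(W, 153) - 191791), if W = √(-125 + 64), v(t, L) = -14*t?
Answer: -369768145496040/3444319608682337 - 6300540*I*√61/3444319608682337 ≈ -0.10736 - 1.4287e-8*I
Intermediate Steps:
W = I*√61 (W = √(-61) = I*√61 ≈ 7.8102*I)
a(D, r) = (-280 + D)/(2*r) (a(D, r) = (D - 14*20)/(r + r) = (D - 280)/((2*r)) = (-280 + D)*(1/(2*r)) = (-280 + D)/(2*r))
(-331950 + 352540)/(a(W, 153) - 191791) = (-331950 + 352540)/((½)*(-280 + I*√61)/153 - 191791) = 20590/((½)*(1/153)*(-280 + I*√61) - 191791) = 20590/((-140/153 + I*√61/306) - 191791) = 20590/(-29344163/153 + I*√61/306)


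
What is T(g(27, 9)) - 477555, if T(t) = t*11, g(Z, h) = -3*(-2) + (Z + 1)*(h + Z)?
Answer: -466401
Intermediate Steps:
g(Z, h) = 6 + (1 + Z)*(Z + h)
T(t) = 11*t
T(g(27, 9)) - 477555 = 11*(6 + 27 + 9 + 27² + 27*9) - 477555 = 11*(6 + 27 + 9 + 729 + 243) - 477555 = 11*1014 - 477555 = 11154 - 477555 = -466401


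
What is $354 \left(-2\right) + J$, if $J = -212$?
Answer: $-920$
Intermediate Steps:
$354 \left(-2\right) + J = 354 \left(-2\right) - 212 = -708 - 212 = -920$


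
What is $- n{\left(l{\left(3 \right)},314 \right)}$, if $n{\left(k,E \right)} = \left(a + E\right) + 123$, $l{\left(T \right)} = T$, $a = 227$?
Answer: $-664$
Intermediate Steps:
$n{\left(k,E \right)} = 350 + E$ ($n{\left(k,E \right)} = \left(227 + E\right) + 123 = 350 + E$)
$- n{\left(l{\left(3 \right)},314 \right)} = - (350 + 314) = \left(-1\right) 664 = -664$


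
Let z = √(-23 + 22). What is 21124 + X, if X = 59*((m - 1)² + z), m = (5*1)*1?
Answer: 22068 + 59*I ≈ 22068.0 + 59.0*I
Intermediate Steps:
m = 5 (m = 5*1 = 5)
z = I (z = √(-1) = I ≈ 1.0*I)
X = 944 + 59*I (X = 59*((5 - 1)² + I) = 59*(4² + I) = 59*(16 + I) = 944 + 59*I ≈ 944.0 + 59.0*I)
21124 + X = 21124 + (944 + 59*I) = 22068 + 59*I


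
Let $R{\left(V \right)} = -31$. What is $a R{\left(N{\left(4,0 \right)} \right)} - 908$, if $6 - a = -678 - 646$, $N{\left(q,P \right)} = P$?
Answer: $-42138$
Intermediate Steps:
$a = 1330$ ($a = 6 - \left(-678 - 646\right) = 6 - -1324 = 6 + 1324 = 1330$)
$a R{\left(N{\left(4,0 \right)} \right)} - 908 = 1330 \left(-31\right) - 908 = -41230 - 908 = -42138$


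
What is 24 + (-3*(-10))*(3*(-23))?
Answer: -2046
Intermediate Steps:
24 + (-3*(-10))*(3*(-23)) = 24 + 30*(-69) = 24 - 2070 = -2046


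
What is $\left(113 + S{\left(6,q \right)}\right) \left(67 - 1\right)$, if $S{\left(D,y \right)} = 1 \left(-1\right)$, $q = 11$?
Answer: $7392$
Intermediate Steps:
$S{\left(D,y \right)} = -1$
$\left(113 + S{\left(6,q \right)}\right) \left(67 - 1\right) = \left(113 - 1\right) \left(67 - 1\right) = 112 \left(67 - 1\right) = 112 \cdot 66 = 7392$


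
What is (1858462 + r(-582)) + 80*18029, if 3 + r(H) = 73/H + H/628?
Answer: 150802642102/45687 ≈ 3.3008e+6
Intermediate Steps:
r(H) = -3 + 73/H + H/628 (r(H) = -3 + (73/H + H/628) = -3 + 73/H + H/628)
(1858462 + r(-582)) + 80*18029 = (1858462 + (-3 + 73/(-582) + (1/628)*(-582))) + 80*18029 = (1858462 + (-3 + 73*(-1/582) - 291/314)) + 1442320 = (1858462 + (-3 - 73/582 - 291/314)) + 1442320 = (1858462 - 185132/45687) + 1442320 = 84907368262/45687 + 1442320 = 150802642102/45687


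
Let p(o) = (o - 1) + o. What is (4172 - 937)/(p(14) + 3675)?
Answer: 3235/3702 ≈ 0.87385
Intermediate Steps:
p(o) = -1 + 2*o (p(o) = (-1 + o) + o = -1 + 2*o)
(4172 - 937)/(p(14) + 3675) = (4172 - 937)/((-1 + 2*14) + 3675) = 3235/((-1 + 28) + 3675) = 3235/(27 + 3675) = 3235/3702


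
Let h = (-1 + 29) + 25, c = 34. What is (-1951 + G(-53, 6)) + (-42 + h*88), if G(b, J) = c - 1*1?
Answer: 2704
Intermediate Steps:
h = 53 (h = 28 + 25 = 53)
G(b, J) = 33 (G(b, J) = 34 - 1*1 = 34 - 1 = 33)
(-1951 + G(-53, 6)) + (-42 + h*88) = (-1951 + 33) + (-42 + 53*88) = -1918 + (-42 + 4664) = -1918 + 4622 = 2704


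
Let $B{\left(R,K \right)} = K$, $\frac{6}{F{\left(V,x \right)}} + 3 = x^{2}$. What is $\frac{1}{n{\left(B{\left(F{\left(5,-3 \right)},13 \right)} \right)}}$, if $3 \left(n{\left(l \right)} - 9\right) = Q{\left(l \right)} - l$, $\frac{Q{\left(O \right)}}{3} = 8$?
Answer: $\frac{3}{38} \approx 0.078947$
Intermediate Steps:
$F{\left(V,x \right)} = \frac{6}{-3 + x^{2}}$
$Q{\left(O \right)} = 24$ ($Q{\left(O \right)} = 3 \cdot 8 = 24$)
$n{\left(l \right)} = 17 - \frac{l}{3}$ ($n{\left(l \right)} = 9 + \frac{24 - l}{3} = 9 - \left(-8 + \frac{l}{3}\right) = 17 - \frac{l}{3}$)
$\frac{1}{n{\left(B{\left(F{\left(5,-3 \right)},13 \right)} \right)}} = \frac{1}{17 - \frac{13}{3}} = \frac{1}{\frac{38}{3}} = \frac{3}{38}$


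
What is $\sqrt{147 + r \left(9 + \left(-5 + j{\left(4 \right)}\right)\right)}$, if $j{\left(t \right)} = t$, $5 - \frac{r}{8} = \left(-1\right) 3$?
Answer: $\sqrt{659} \approx 25.671$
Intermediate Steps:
$r = 64$ ($r = 40 - 8 \left(\left(-1\right) 3\right) = 40 - -24 = 40 + 24 = 64$)
$\sqrt{147 + r \left(9 + \left(-5 + j{\left(4 \right)}\right)\right)} = \sqrt{147 + 64 \left(9 + \left(-5 + 4\right)\right)} = \sqrt{147 + 64 \left(9 - 1\right)} = \sqrt{147 + 64 \cdot 8} = \sqrt{147 + 512} = \sqrt{659}$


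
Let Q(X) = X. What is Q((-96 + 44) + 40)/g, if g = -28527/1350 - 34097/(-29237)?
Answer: 157879800/262670983 ≈ 0.60106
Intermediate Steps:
g = -262670983/13156650 (g = -28527*1/1350 - 34097*(-1/29237) = -9509/450 + 34097/29237 = -262670983/13156650 ≈ -19.965)
Q((-96 + 44) + 40)/g = ((-96 + 44) + 40)/(-262670983/13156650) = (-52 + 40)*(-13156650/262670983) = -12*(-13156650/262670983) = 157879800/262670983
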